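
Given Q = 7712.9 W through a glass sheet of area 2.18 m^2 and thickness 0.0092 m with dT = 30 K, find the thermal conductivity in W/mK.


Fourier's law rearranged: k = Q * t / (A * dT)
  Numerator = 7712.9 * 0.0092 = 70.95868
  Denominator = 2.18 * 30 = 65.4
  k = 70.95868 / 65.4 = 1.085 W/mK

1.085 W/mK


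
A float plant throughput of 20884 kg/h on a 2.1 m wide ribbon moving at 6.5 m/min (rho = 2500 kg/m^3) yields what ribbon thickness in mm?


Ribbon cross-section from mass balance:
  Volume rate = throughput / density = 20884 / 2500 = 8.3536 m^3/h
  thickness = volume rate / (speed * 60 * width), i.e.
  thickness = throughput / (60 * speed * width * density) * 1000
  thickness = 20884 / (60 * 6.5 * 2.1 * 2500) * 1000 = 10.2 mm

10.2 mm


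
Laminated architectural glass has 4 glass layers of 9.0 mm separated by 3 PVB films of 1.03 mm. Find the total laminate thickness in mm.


Total thickness = glass contribution + PVB contribution
  Glass: 4 * 9.0 = 36.0 mm
  PVB: 3 * 1.03 = 3.09 mm
  Total = 36.0 + 3.09 = 39.09 mm

39.09 mm


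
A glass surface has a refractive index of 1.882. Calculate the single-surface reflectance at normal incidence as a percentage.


Fresnel reflectance at normal incidence:
  R = ((n - 1)/(n + 1))^2
  (n - 1)/(n + 1) = (1.882 - 1)/(1.882 + 1) = 0.306037
  R = 0.306037^2 = 0.0936586
  R(%) = 0.0936586 * 100 = 9.366%

9.366%


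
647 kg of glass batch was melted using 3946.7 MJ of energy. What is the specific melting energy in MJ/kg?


Rearrange E = m * s for s:
  s = E / m
  s = 3946.7 / 647 = 6.1 MJ/kg

6.1 MJ/kg


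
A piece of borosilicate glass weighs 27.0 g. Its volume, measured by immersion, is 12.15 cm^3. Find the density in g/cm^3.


Use the definition of density:
  rho = mass / volume
  rho = 27.0 / 12.15 = 2.222 g/cm^3

2.222 g/cm^3


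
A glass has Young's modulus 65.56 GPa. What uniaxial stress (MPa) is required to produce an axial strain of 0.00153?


Rearrange E = sigma / epsilon:
  sigma = E * epsilon
  E (MPa) = 65.56 * 1000 = 65560
  sigma = 65560 * 0.00153 = 100.31 MPa

100.31 MPa


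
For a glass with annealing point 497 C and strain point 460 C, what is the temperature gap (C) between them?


Gap = T_anneal - T_strain:
  gap = 497 - 460 = 37 C

37 C


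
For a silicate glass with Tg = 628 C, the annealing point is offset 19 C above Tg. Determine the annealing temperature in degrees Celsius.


The annealing temperature is Tg plus the offset:
  T_anneal = 628 + 19 = 647 C

647 C


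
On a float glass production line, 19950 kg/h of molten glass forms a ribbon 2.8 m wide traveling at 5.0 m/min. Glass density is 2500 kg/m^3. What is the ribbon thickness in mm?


Ribbon cross-section from mass balance:
  Volume rate = throughput / density = 19950 / 2500 = 7.98 m^3/h
  thickness = volume rate / (speed * 60 * width), i.e.
  thickness = throughput / (60 * speed * width * density) * 1000
  thickness = 19950 / (60 * 5.0 * 2.8 * 2500) * 1000 = 9.5 mm

9.5 mm


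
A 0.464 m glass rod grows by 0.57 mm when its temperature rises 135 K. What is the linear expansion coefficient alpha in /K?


Rearrange dL = alpha * L0 * dT for alpha:
  alpha = dL / (L0 * dT)
  alpha = (0.57 / 1000) / (0.464 * 135) = 0.0000091 /K = 9.1 x 10^-6 /K

9.1 x 10^-6 /K


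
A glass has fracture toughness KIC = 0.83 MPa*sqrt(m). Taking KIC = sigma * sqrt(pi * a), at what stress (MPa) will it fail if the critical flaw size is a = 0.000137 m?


Rearrange KIC = sigma * sqrt(pi * a):
  sigma = KIC / sqrt(pi * a)
  sqrt(pi * 0.000137) = 0.020746
  sigma = 0.83 / 0.020746 = 40.01 MPa

40.01 MPa


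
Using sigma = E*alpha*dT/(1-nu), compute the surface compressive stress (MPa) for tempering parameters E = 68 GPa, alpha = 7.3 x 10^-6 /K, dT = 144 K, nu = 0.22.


Tempering stress: sigma = E * alpha * dT / (1 - nu)
  E (MPa) = 68 * 1000 = 68000
  Numerator = 68000 * (7.3 x 10^-6) * 144 = 71.4816
  Denominator = 1 - 0.22 = 0.78
  sigma = 71.4816 / 0.78 = 91.6 MPa

91.6 MPa


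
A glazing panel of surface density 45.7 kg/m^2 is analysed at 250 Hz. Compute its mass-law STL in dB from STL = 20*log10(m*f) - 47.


Mass law: STL = 20 * log10(m * f) - 47
  m * f = 45.7 * 250 = 11425
  log10(11425) = 4.05786
  STL = 20 * 4.05786 - 47 = 81.1572 - 47 = 34.2 dB

34.2 dB


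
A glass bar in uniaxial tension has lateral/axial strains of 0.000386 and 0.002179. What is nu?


Poisson's ratio: nu = lateral strain / axial strain
  nu = 0.000386 / 0.002179 = 0.1771

0.1771


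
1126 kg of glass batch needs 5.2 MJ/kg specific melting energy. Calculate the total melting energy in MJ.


Total energy = mass * specific energy
  E = 1126 * 5.2 = 5855.2 MJ

5855.2 MJ


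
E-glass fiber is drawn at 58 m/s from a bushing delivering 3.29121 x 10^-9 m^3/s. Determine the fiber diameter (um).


Cross-sectional area from continuity:
  A = Q / v = 3.29121 x 10^-9 / 58 = 5.6745 x 10^-11 m^2
Diameter from circular cross-section:
  d = sqrt(4A / pi) * 10^6 (m -> um)
  d = sqrt(4 * 5.6745 x 10^-11 / pi) * 10^6 = 8.5 um

8.5 um


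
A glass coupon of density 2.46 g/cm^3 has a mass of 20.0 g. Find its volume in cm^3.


Rearrange rho = m / V:
  V = m / rho
  V = 20.0 / 2.46 = 8.13 cm^3

8.13 cm^3


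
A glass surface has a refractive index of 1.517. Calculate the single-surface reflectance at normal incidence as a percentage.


Fresnel reflectance at normal incidence:
  R = ((n - 1)/(n + 1))^2
  (n - 1)/(n + 1) = (1.517 - 1)/(1.517 + 1) = 0.205403
  R = 0.205403^2 = 0.0421904
  R(%) = 0.0421904 * 100 = 4.219%

4.219%


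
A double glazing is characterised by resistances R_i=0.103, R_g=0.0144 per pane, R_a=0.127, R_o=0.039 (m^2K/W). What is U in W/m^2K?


Total thermal resistance (series):
  R_total = R_in + R_glass + R_air + R_glass + R_out
  R_total = 0.103 + 0.0144 + 0.127 + 0.0144 + 0.039 = 0.2978 m^2K/W
U-value = 1 / R_total = 1 / 0.2978 = 3.358 W/m^2K

3.358 W/m^2K


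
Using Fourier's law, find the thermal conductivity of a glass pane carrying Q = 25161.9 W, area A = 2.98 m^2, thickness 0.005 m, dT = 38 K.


Fourier's law rearranged: k = Q * t / (A * dT)
  Numerator = 25161.9 * 0.005 = 125.8095
  Denominator = 2.98 * 38 = 113.24
  k = 125.8095 / 113.24 = 1.111 W/mK

1.111 W/mK


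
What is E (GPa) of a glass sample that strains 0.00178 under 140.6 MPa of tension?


Young's modulus: E = stress / strain
  E = 140.6 MPa / 0.00178 = 78988.76 MPa
Convert to GPa: 78988.76 / 1000 = 78.99 GPa

78.99 GPa


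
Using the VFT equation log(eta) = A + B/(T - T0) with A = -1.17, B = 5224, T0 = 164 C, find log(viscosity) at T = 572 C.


VFT equation: log(eta) = A + B / (T - T0)
  T - T0 = 572 - 164 = 408
  B / (T - T0) = 5224 / 408 = 12.804
  log(eta) = -1.17 + 12.804 = 11.634

11.634


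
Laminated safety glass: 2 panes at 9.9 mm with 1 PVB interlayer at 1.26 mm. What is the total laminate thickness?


Total thickness = glass contribution + PVB contribution
  Glass: 2 * 9.9 = 19.8 mm
  PVB: 1 * 1.26 = 1.26 mm
  Total = 19.8 + 1.26 = 21.06 mm

21.06 mm


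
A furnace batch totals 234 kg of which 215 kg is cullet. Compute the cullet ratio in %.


Cullet ratio = (cullet mass / total batch mass) * 100
  Ratio = 215 / 234 * 100 = 91.88%

91.88%


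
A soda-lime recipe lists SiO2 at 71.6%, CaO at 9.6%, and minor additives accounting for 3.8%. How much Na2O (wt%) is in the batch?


Pieces sum to 100%:
  Na2O = 100 - (SiO2 + CaO + others)
  Na2O = 100 - (71.6 + 9.6 + 3.8) = 15.0%

15.0%


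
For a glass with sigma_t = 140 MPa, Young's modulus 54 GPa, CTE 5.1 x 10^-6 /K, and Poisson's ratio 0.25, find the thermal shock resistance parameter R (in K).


Thermal shock resistance: R = sigma * (1 - nu) / (E * alpha)
  Numerator = 140 * (1 - 0.25) = 105.0
  Denominator = 54 * 1000 * (5.1 x 10^-6) = 0.2754
  R = 105.0 / 0.2754 = 381.3 K

381.3 K


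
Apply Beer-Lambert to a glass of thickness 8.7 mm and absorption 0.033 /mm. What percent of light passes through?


Beer-Lambert law: T = exp(-alpha * thickness)
  exponent = -0.033 * 8.7 = -0.2871
  T = exp(-0.2871) = 0.7504
  Percentage = 0.7504 * 100 = 75.04%

75.04%


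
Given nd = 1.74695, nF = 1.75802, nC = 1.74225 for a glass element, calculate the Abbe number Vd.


Abbe number formula: Vd = (nd - 1) / (nF - nC)
  nd - 1 = 1.74695 - 1 = 0.74695
  nF - nC = 1.75802 - 1.74225 = 0.01577
  Vd = 0.74695 / 0.01577 = 47.37

47.37


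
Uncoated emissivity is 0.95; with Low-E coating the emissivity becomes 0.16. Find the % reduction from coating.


Percentage reduction = (1 - coated/uncoated) * 100
  Ratio = 0.16 / 0.95 = 0.1684
  Reduction = (1 - 0.1684) * 100 = 83.2%

83.2%


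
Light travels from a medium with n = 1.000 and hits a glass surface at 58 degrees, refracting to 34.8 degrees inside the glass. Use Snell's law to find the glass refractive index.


Apply Snell's law: n1 * sin(theta1) = n2 * sin(theta2)
  n2 = n1 * sin(theta1) / sin(theta2)
  sin(58) = 0.848048
  sin(34.8) = 0.570714
  n2 = 1.000 * 0.848048 / 0.570714 = 1.4859

1.4859


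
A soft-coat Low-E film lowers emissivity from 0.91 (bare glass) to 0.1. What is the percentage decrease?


Percentage reduction = (1 - coated/uncoated) * 100
  Ratio = 0.1 / 0.91 = 0.1099
  Reduction = (1 - 0.1099) * 100 = 89.0%

89.0%


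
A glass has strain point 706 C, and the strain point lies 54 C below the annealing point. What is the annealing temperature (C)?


T_anneal = T_strain + gap:
  T_anneal = 706 + 54 = 760 C

760 C


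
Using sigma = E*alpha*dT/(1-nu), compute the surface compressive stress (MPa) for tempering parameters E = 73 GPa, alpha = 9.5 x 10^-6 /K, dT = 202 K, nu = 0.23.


Tempering stress: sigma = E * alpha * dT / (1 - nu)
  E (MPa) = 73 * 1000 = 73000
  Numerator = 73000 * (9.5 x 10^-6) * 202 = 140.087
  Denominator = 1 - 0.23 = 0.77
  sigma = 140.087 / 0.77 = 181.9 MPa

181.9 MPa


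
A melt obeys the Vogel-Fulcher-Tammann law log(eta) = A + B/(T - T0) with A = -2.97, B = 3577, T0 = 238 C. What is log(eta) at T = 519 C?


VFT equation: log(eta) = A + B / (T - T0)
  T - T0 = 519 - 238 = 281
  B / (T - T0) = 3577 / 281 = 12.73
  log(eta) = -2.97 + 12.73 = 9.76

9.76


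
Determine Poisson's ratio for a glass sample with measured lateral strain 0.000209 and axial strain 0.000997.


Poisson's ratio: nu = lateral strain / axial strain
  nu = 0.000209 / 0.000997 = 0.2096

0.2096


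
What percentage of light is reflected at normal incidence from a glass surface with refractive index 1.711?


Fresnel reflectance at normal incidence:
  R = ((n - 1)/(n + 1))^2
  (n - 1)/(n + 1) = (1.711 - 1)/(1.711 + 1) = 0.262265
  R = 0.262265^2 = 0.0687829
  R(%) = 0.0687829 * 100 = 6.878%

6.878%


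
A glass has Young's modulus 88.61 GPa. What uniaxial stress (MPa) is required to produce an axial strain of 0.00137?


Rearrange E = sigma / epsilon:
  sigma = E * epsilon
  E (MPa) = 88.61 * 1000 = 88610
  sigma = 88610 * 0.00137 = 121.4 MPa

121.4 MPa


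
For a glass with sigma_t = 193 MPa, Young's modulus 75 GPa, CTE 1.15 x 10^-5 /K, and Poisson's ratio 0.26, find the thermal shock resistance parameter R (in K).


Thermal shock resistance: R = sigma * (1 - nu) / (E * alpha)
  Numerator = 193 * (1 - 0.26) = 142.82
  Denominator = 75 * 1000 * (1.15 x 10^-5) = 0.8625
  R = 142.82 / 0.8625 = 165.6 K

165.6 K


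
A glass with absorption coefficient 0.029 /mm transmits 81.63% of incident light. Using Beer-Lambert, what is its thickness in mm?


Rearrange T = exp(-alpha * thickness):
  thickness = -ln(T) / alpha
  T = 81.63/100 = 0.8163
  ln(T) = -0.20297
  -ln(T) = 0.20297
  thickness = 0.20297 / 0.029 = 7.0 mm

7.0 mm


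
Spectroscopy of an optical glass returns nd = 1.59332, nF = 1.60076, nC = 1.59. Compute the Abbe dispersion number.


Abbe number formula: Vd = (nd - 1) / (nF - nC)
  nd - 1 = 1.59332 - 1 = 0.59332
  nF - nC = 1.60076 - 1.59 = 0.01076
  Vd = 0.59332 / 0.01076 = 55.14

55.14


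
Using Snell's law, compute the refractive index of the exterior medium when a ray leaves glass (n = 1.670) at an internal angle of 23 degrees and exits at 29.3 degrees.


Apply Snell's law: n1 * sin(theta1) = n2 * sin(theta2)
  n2 = n1 * sin(theta1) / sin(theta2)
  sin(23) = 0.390731
  sin(29.3) = 0.489382
  n2 = 1.670 * 0.390731 / 0.489382 = 1.3334

1.3334


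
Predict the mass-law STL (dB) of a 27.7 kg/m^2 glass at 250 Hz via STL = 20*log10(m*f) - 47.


Mass law: STL = 20 * log10(m * f) - 47
  m * f = 27.7 * 250 = 6925
  log10(6925) = 3.84042
  STL = 20 * 3.84042 - 47 = 76.8084 - 47 = 29.8 dB

29.8 dB


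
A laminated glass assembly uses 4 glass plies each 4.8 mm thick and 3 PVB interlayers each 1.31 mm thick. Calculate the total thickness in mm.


Total thickness = glass contribution + PVB contribution
  Glass: 4 * 4.8 = 19.2 mm
  PVB: 3 * 1.31 = 3.93 mm
  Total = 19.2 + 3.93 = 23.13 mm

23.13 mm


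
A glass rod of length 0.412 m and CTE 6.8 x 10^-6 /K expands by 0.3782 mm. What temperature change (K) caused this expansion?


Rearrange dL = alpha * L0 * dT for dT:
  dT = dL / (alpha * L0)
  dL (m) = 0.3782 / 1000 = 0.0003782
  dT = 0.0003782 / ((6.8 x 10^-6) * 0.412) = 135.0 K

135.0 K


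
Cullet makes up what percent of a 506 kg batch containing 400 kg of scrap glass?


Cullet ratio = (cullet mass / total batch mass) * 100
  Ratio = 400 / 506 * 100 = 79.05%

79.05%


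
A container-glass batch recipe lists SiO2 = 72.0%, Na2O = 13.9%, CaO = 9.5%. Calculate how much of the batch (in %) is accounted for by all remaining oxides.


Sum the three major oxides:
  SiO2 + Na2O + CaO = 72.0 + 13.9 + 9.5 = 95.4%
Subtract from 100%:
  Others = 100 - 95.4 = 4.6%

4.6%


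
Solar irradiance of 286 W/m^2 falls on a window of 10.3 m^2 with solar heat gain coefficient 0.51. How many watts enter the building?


Solar heat gain: Q = Area * SHGC * Irradiance
  Q = 10.3 * 0.51 * 286 = 1502.4 W

1502.4 W


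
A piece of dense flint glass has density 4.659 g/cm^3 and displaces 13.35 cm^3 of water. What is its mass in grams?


Rearrange rho = m / V:
  m = rho * V
  m = 4.659 * 13.35 = 62.198 g

62.198 g


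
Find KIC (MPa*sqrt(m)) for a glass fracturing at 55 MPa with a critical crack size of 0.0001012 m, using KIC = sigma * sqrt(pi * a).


Fracture toughness: KIC = sigma * sqrt(pi * a)
  pi * a = pi * 0.0001012 = 0.000317929
  sqrt(pi * a) = 0.017831
  KIC = 55 * 0.017831 = 0.981 MPa*sqrt(m)

0.981 MPa*sqrt(m)


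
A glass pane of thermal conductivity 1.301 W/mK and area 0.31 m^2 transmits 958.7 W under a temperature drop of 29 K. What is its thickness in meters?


Fourier's law: t = k * A * dT / Q
  t = 1.301 * 0.31 * 29 / 958.7
  t = 11.69599 / 958.7 = 0.0122 m

0.0122 m


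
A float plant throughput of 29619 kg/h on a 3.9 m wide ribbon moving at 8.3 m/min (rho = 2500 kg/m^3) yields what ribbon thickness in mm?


Ribbon cross-section from mass balance:
  Volume rate = throughput / density = 29619 / 2500 = 11.8476 m^3/h
  thickness = volume rate / (speed * 60 * width), i.e.
  thickness = throughput / (60 * speed * width * density) * 1000
  thickness = 29619 / (60 * 8.3 * 3.9 * 2500) * 1000 = 6.1 mm

6.1 mm


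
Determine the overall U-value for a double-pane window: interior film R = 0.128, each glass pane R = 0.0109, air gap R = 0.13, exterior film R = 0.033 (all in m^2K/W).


Total thermal resistance (series):
  R_total = R_in + R_glass + R_air + R_glass + R_out
  R_total = 0.128 + 0.0109 + 0.13 + 0.0109 + 0.033 = 0.3128 m^2K/W
U-value = 1 / R_total = 1 / 0.3128 = 3.197 W/m^2K

3.197 W/m^2K


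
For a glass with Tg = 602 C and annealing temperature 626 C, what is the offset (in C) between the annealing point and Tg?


Offset = T_anneal - Tg:
  offset = 626 - 602 = 24 C

24 C


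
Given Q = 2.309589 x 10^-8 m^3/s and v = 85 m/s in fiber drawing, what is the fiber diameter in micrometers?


Cross-sectional area from continuity:
  A = Q / v = 2.309589 x 10^-8 / 85 = 2.717164 x 10^-10 m^2
Diameter from circular cross-section:
  d = sqrt(4A / pi) * 10^6 (m -> um)
  d = sqrt(4 * 2.717164 x 10^-10 / pi) * 10^6 = 18.6 um

18.6 um


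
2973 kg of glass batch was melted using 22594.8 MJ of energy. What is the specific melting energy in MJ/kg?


Rearrange E = m * s for s:
  s = E / m
  s = 22594.8 / 2973 = 7.6 MJ/kg

7.6 MJ/kg


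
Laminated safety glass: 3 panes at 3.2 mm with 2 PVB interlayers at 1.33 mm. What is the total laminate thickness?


Total thickness = glass contribution + PVB contribution
  Glass: 3 * 3.2 = 9.6 mm
  PVB: 2 * 1.33 = 2.66 mm
  Total = 9.6 + 2.66 = 12.26 mm

12.26 mm


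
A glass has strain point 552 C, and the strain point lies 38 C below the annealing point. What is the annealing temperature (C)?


T_anneal = T_strain + gap:
  T_anneal = 552 + 38 = 590 C

590 C


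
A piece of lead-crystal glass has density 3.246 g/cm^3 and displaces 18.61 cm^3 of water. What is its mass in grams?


Rearrange rho = m / V:
  m = rho * V
  m = 3.246 * 18.61 = 60.408 g

60.408 g


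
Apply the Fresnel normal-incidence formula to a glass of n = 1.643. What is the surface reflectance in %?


Fresnel reflectance at normal incidence:
  R = ((n - 1)/(n + 1))^2
  (n - 1)/(n + 1) = (1.643 - 1)/(1.643 + 1) = 0.243284
  R = 0.243284^2 = 0.0591871
  R(%) = 0.0591871 * 100 = 5.919%

5.919%


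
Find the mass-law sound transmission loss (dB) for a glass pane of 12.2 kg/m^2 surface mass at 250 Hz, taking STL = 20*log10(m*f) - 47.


Mass law: STL = 20 * log10(m * f) - 47
  m * f = 12.2 * 250 = 3050
  log10(3050) = 3.4843
  STL = 20 * 3.4843 - 47 = 69.686 - 47 = 22.7 dB

22.7 dB


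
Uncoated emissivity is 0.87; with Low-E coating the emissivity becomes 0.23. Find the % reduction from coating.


Percentage reduction = (1 - coated/uncoated) * 100
  Ratio = 0.23 / 0.87 = 0.2644
  Reduction = (1 - 0.2644) * 100 = 73.6%

73.6%


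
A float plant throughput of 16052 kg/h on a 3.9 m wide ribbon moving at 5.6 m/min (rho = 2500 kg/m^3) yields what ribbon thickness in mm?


Ribbon cross-section from mass balance:
  Volume rate = throughput / density = 16052 / 2500 = 6.4208 m^3/h
  thickness = volume rate / (speed * 60 * width), i.e.
  thickness = throughput / (60 * speed * width * density) * 1000
  thickness = 16052 / (60 * 5.6 * 3.9 * 2500) * 1000 = 4.9 mm

4.9 mm


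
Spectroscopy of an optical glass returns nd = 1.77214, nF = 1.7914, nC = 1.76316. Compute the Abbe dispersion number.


Abbe number formula: Vd = (nd - 1) / (nF - nC)
  nd - 1 = 1.77214 - 1 = 0.77214
  nF - nC = 1.7914 - 1.76316 = 0.02824
  Vd = 0.77214 / 0.02824 = 27.34

27.34


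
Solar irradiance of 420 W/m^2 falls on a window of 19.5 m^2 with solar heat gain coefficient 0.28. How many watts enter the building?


Solar heat gain: Q = Area * SHGC * Irradiance
  Q = 19.5 * 0.28 * 420 = 2293.2 W

2293.2 W


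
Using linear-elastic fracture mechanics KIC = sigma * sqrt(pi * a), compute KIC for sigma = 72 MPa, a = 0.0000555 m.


Fracture toughness: KIC = sigma * sqrt(pi * a)
  pi * a = pi * 0.0000555 = 0.000174358
  sqrt(pi * a) = 0.013204
  KIC = 72 * 0.013204 = 0.951 MPa*sqrt(m)

0.951 MPa*sqrt(m)


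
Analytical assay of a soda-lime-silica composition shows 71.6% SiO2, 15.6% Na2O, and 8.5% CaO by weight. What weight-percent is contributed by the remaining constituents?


Sum the three major oxides:
  SiO2 + Na2O + CaO = 71.6 + 15.6 + 8.5 = 95.7%
Subtract from 100%:
  Others = 100 - 95.7 = 4.3%

4.3%


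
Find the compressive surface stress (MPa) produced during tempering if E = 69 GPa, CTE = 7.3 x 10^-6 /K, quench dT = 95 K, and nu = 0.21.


Tempering stress: sigma = E * alpha * dT / (1 - nu)
  E (MPa) = 69 * 1000 = 69000
  Numerator = 69000 * (7.3 x 10^-6) * 95 = 47.8515
  Denominator = 1 - 0.21 = 0.79
  sigma = 47.8515 / 0.79 = 60.6 MPa

60.6 MPa


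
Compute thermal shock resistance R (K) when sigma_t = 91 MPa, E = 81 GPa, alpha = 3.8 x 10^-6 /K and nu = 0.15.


Thermal shock resistance: R = sigma * (1 - nu) / (E * alpha)
  Numerator = 91 * (1 - 0.15) = 77.35
  Denominator = 81 * 1000 * (3.8 x 10^-6) = 0.3078
  R = 77.35 / 0.3078 = 251.3 K

251.3 K


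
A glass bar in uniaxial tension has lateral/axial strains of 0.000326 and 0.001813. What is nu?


Poisson's ratio: nu = lateral strain / axial strain
  nu = 0.000326 / 0.001813 = 0.1798

0.1798


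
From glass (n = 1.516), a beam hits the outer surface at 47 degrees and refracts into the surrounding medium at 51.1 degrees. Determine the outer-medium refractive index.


Apply Snell's law: n1 * sin(theta1) = n2 * sin(theta2)
  n2 = n1 * sin(theta1) / sin(theta2)
  sin(47) = 0.731354
  sin(51.1) = 0.778243
  n2 = 1.516 * 0.731354 / 0.778243 = 1.4247

1.4247


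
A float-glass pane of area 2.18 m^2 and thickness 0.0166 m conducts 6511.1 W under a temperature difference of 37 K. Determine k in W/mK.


Fourier's law rearranged: k = Q * t / (A * dT)
  Numerator = 6511.1 * 0.0166 = 108.08426
  Denominator = 2.18 * 37 = 80.66
  k = 108.08426 / 80.66 = 1.34 W/mK

1.34 W/mK


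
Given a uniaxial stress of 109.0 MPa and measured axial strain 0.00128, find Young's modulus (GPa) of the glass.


Young's modulus: E = stress / strain
  E = 109.0 MPa / 0.00128 = 85156.25 MPa
Convert to GPa: 85156.25 / 1000 = 85.16 GPa

85.16 GPa


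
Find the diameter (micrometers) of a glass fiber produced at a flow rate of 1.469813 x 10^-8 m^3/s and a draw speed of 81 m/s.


Cross-sectional area from continuity:
  A = Q / v = 1.469813 x 10^-8 / 81 = 1.814584 x 10^-10 m^2
Diameter from circular cross-section:
  d = sqrt(4A / pi) * 10^6 (m -> um)
  d = sqrt(4 * 1.814584 x 10^-10 / pi) * 10^6 = 15.2 um

15.2 um


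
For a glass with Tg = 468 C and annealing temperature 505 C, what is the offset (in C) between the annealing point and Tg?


Offset = T_anneal - Tg:
  offset = 505 - 468 = 37 C

37 C


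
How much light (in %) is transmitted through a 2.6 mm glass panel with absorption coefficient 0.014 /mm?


Beer-Lambert law: T = exp(-alpha * thickness)
  exponent = -0.014 * 2.6 = -0.0364
  T = exp(-0.0364) = 0.9643
  Percentage = 0.9643 * 100 = 96.43%

96.43%


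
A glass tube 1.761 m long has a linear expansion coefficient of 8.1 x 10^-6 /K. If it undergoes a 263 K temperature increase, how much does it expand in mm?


Thermal expansion formula: dL = alpha * L0 * dT
  dL = (8.1 x 10^-6) * 1.761 * 263 = 0.00375146 m
Convert to mm: 0.00375146 * 1000 = 3.7515 mm

3.7515 mm


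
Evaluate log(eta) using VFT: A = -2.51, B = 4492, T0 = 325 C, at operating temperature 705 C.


VFT equation: log(eta) = A + B / (T - T0)
  T - T0 = 705 - 325 = 380
  B / (T - T0) = 4492 / 380 = 11.821
  log(eta) = -2.51 + 11.821 = 9.311

9.311


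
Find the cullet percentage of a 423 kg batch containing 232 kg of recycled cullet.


Cullet ratio = (cullet mass / total batch mass) * 100
  Ratio = 232 / 423 * 100 = 54.85%

54.85%


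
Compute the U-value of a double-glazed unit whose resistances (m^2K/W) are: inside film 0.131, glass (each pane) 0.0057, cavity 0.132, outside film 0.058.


Total thermal resistance (series):
  R_total = R_in + R_glass + R_air + R_glass + R_out
  R_total = 0.131 + 0.0057 + 0.132 + 0.0057 + 0.058 = 0.3324 m^2K/W
U-value = 1 / R_total = 1 / 0.3324 = 3.008 W/m^2K

3.008 W/m^2K


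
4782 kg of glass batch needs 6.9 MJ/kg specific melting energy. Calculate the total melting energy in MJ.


Total energy = mass * specific energy
  E = 4782 * 6.9 = 32995.8 MJ

32995.8 MJ


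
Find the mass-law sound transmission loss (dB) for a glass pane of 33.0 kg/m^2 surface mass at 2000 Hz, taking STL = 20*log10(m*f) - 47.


Mass law: STL = 20 * log10(m * f) - 47
  m * f = 33.0 * 2000 = 66000
  log10(66000) = 4.81954
  STL = 20 * 4.81954 - 47 = 96.3908 - 47 = 49.4 dB

49.4 dB


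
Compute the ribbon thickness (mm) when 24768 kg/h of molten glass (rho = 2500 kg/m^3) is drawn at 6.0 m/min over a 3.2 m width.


Ribbon cross-section from mass balance:
  Volume rate = throughput / density = 24768 / 2500 = 9.9072 m^3/h
  thickness = volume rate / (speed * 60 * width), i.e.
  thickness = throughput / (60 * speed * width * density) * 1000
  thickness = 24768 / (60 * 6.0 * 3.2 * 2500) * 1000 = 8.6 mm

8.6 mm


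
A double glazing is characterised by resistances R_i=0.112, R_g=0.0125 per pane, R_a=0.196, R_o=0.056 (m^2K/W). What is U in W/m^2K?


Total thermal resistance (series):
  R_total = R_in + R_glass + R_air + R_glass + R_out
  R_total = 0.112 + 0.0125 + 0.196 + 0.0125 + 0.056 = 0.389 m^2K/W
U-value = 1 / R_total = 1 / 0.389 = 2.571 W/m^2K

2.571 W/m^2K


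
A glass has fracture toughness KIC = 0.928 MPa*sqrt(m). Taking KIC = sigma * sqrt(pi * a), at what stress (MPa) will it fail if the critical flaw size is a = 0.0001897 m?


Rearrange KIC = sigma * sqrt(pi * a):
  sigma = KIC / sqrt(pi * a)
  sqrt(pi * 0.0001897) = 0.024412
  sigma = 0.928 / 0.024412 = 38.01 MPa

38.01 MPa


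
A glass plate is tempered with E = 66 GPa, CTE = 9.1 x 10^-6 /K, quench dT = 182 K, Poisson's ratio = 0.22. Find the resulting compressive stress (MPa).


Tempering stress: sigma = E * alpha * dT / (1 - nu)
  E (MPa) = 66 * 1000 = 66000
  Numerator = 66000 * (9.1 x 10^-6) * 182 = 109.3092
  Denominator = 1 - 0.22 = 0.78
  sigma = 109.3092 / 0.78 = 140.1 MPa

140.1 MPa


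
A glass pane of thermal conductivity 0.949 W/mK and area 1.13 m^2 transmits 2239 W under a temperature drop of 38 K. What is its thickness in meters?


Fourier's law: t = k * A * dT / Q
  t = 0.949 * 1.13 * 38 / 2239
  t = 40.75006 / 2239 = 0.0182 m

0.0182 m


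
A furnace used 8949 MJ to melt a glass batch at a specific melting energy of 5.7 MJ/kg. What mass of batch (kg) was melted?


Rearrange E = m * s for m:
  m = E / s
  m = 8949 / 5.7 = 1570.0 kg

1570.0 kg


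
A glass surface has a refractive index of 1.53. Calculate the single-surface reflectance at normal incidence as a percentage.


Fresnel reflectance at normal incidence:
  R = ((n - 1)/(n + 1))^2
  (n - 1)/(n + 1) = (1.53 - 1)/(1.53 + 1) = 0.209486
  R = 0.209486^2 = 0.0438844
  R(%) = 0.0438844 * 100 = 4.388%

4.388%


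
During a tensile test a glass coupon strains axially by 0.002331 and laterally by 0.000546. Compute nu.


Poisson's ratio: nu = lateral strain / axial strain
  nu = 0.000546 / 0.002331 = 0.2342

0.2342


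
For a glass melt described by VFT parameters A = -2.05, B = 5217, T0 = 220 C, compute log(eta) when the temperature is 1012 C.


VFT equation: log(eta) = A + B / (T - T0)
  T - T0 = 1012 - 220 = 792
  B / (T - T0) = 5217 / 792 = 6.587
  log(eta) = -2.05 + 6.587 = 4.537

4.537


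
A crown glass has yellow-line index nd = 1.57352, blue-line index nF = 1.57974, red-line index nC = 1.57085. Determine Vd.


Abbe number formula: Vd = (nd - 1) / (nF - nC)
  nd - 1 = 1.57352 - 1 = 0.57352
  nF - nC = 1.57974 - 1.57085 = 0.00889
  Vd = 0.57352 / 0.00889 = 64.51

64.51


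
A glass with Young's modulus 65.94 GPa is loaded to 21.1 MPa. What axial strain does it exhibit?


Rearrange E = sigma / epsilon:
  epsilon = sigma / E
  E (MPa) = 65.94 * 1000 = 65940
  epsilon = 21.1 / 65940 = 0.00032

0.00032


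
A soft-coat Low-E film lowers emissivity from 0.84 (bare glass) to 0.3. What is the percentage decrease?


Percentage reduction = (1 - coated/uncoated) * 100
  Ratio = 0.3 / 0.84 = 0.3571
  Reduction = (1 - 0.3571) * 100 = 64.3%

64.3%


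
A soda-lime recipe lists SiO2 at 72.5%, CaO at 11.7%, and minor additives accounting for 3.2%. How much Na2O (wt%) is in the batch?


Pieces sum to 100%:
  Na2O = 100 - (SiO2 + CaO + others)
  Na2O = 100 - (72.5 + 11.7 + 3.2) = 12.6%

12.6%


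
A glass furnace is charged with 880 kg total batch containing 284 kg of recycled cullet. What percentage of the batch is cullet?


Cullet ratio = (cullet mass / total batch mass) * 100
  Ratio = 284 / 880 * 100 = 32.27%

32.27%


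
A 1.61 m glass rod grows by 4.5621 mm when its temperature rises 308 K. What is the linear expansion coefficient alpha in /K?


Rearrange dL = alpha * L0 * dT for alpha:
  alpha = dL / (L0 * dT)
  alpha = (4.5621 / 1000) / (1.61 * 308) = 0.0000092 /K = 9.2 x 10^-6 /K

9.2 x 10^-6 /K


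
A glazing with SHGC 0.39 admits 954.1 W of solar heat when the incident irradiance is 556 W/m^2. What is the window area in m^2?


Rearrange Q = Area * SHGC * Irradiance:
  Area = Q / (SHGC * Irradiance)
  Area = 954.1 / (0.39 * 556) = 4.4 m^2

4.4 m^2


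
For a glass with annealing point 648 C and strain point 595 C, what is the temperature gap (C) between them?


Gap = T_anneal - T_strain:
  gap = 648 - 595 = 53 C

53 C


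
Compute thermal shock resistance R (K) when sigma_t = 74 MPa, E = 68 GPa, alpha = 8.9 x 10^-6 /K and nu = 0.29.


Thermal shock resistance: R = sigma * (1 - nu) / (E * alpha)
  Numerator = 74 * (1 - 0.29) = 52.54
  Denominator = 68 * 1000 * (8.9 x 10^-6) = 0.6052
  R = 52.54 / 0.6052 = 86.8 K

86.8 K


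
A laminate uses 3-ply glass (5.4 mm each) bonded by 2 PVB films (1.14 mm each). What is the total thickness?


Total thickness = glass contribution + PVB contribution
  Glass: 3 * 5.4 = 16.2 mm
  PVB: 2 * 1.14 = 2.28 mm
  Total = 16.2 + 2.28 = 18.48 mm

18.48 mm


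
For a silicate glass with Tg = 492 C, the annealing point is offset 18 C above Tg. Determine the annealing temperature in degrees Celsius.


The annealing temperature is Tg plus the offset:
  T_anneal = 492 + 18 = 510 C

510 C


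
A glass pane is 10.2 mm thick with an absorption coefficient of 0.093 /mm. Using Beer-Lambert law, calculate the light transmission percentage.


Beer-Lambert law: T = exp(-alpha * thickness)
  exponent = -0.093 * 10.2 = -0.9486
  T = exp(-0.9486) = 0.3873
  Percentage = 0.3873 * 100 = 38.73%

38.73%


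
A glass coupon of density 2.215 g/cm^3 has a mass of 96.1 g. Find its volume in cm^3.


Rearrange rho = m / V:
  V = m / rho
  V = 96.1 / 2.215 = 43.386 cm^3

43.386 cm^3


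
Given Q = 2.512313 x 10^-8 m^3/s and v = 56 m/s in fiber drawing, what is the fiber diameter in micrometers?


Cross-sectional area from continuity:
  A = Q / v = 2.512313 x 10^-8 / 56 = 4.486273 x 10^-10 m^2
Diameter from circular cross-section:
  d = sqrt(4A / pi) * 10^6 (m -> um)
  d = sqrt(4 * 4.486273 x 10^-10 / pi) * 10^6 = 23.9 um

23.9 um


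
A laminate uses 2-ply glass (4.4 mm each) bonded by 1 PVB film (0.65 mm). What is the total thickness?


Total thickness = glass contribution + PVB contribution
  Glass: 2 * 4.4 = 8.8 mm
  PVB: 1 * 0.65 = 0.65 mm
  Total = 8.8 + 0.65 = 9.45 mm

9.45 mm


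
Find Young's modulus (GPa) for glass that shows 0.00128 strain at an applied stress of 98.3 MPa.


Young's modulus: E = stress / strain
  E = 98.3 MPa / 0.00128 = 76796.87 MPa
Convert to GPa: 76796.87 / 1000 = 76.8 GPa

76.8 GPa


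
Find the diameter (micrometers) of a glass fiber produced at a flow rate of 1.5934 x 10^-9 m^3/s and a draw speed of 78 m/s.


Cross-sectional area from continuity:
  A = Q / v = 1.5934 x 10^-9 / 78 = 2.042821 x 10^-11 m^2
Diameter from circular cross-section:
  d = sqrt(4A / pi) * 10^6 (m -> um)
  d = sqrt(4 * 2.042821 x 10^-11 / pi) * 10^6 = 5.1 um

5.1 um


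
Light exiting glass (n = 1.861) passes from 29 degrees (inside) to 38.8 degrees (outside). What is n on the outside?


Apply Snell's law: n1 * sin(theta1) = n2 * sin(theta2)
  n2 = n1 * sin(theta1) / sin(theta2)
  sin(29) = 0.48481
  sin(38.8) = 0.626604
  n2 = 1.861 * 0.48481 / 0.626604 = 1.4399

1.4399


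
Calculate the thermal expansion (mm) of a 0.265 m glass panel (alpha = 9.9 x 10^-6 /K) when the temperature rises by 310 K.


Thermal expansion formula: dL = alpha * L0 * dT
  dL = (9.9 x 10^-6) * 0.265 * 310 = 0.00081328 m
Convert to mm: 0.00081328 * 1000 = 0.8133 mm

0.8133 mm


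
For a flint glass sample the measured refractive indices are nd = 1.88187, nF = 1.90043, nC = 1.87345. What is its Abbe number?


Abbe number formula: Vd = (nd - 1) / (nF - nC)
  nd - 1 = 1.88187 - 1 = 0.88187
  nF - nC = 1.90043 - 1.87345 = 0.02698
  Vd = 0.88187 / 0.02698 = 32.69

32.69


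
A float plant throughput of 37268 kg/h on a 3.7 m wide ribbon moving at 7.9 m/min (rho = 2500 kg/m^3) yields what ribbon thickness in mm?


Ribbon cross-section from mass balance:
  Volume rate = throughput / density = 37268 / 2500 = 14.9072 m^3/h
  thickness = volume rate / (speed * 60 * width), i.e.
  thickness = throughput / (60 * speed * width * density) * 1000
  thickness = 37268 / (60 * 7.9 * 3.7 * 2500) * 1000 = 8.5 mm

8.5 mm


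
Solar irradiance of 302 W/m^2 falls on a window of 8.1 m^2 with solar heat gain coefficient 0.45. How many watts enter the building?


Solar heat gain: Q = Area * SHGC * Irradiance
  Q = 8.1 * 0.45 * 302 = 1100.8 W

1100.8 W


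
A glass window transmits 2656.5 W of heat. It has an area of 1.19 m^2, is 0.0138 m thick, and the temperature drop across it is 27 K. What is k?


Fourier's law rearranged: k = Q * t / (A * dT)
  Numerator = 2656.5 * 0.0138 = 36.6597
  Denominator = 1.19 * 27 = 32.13
  k = 36.6597 / 32.13 = 1.141 W/mK

1.141 W/mK


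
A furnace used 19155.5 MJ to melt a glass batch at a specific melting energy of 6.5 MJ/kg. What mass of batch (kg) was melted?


Rearrange E = m * s for m:
  m = E / s
  m = 19155.5 / 6.5 = 2947.0 kg

2947.0 kg


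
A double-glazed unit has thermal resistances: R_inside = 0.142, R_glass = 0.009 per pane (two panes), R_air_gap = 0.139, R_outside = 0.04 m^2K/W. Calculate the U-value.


Total thermal resistance (series):
  R_total = R_in + R_glass + R_air + R_glass + R_out
  R_total = 0.142 + 0.009 + 0.139 + 0.009 + 0.04 = 0.339 m^2K/W
U-value = 1 / R_total = 1 / 0.339 = 2.95 W/m^2K

2.95 W/m^2K


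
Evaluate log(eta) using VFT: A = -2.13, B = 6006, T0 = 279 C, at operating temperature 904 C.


VFT equation: log(eta) = A + B / (T - T0)
  T - T0 = 904 - 279 = 625
  B / (T - T0) = 6006 / 625 = 9.61
  log(eta) = -2.13 + 9.61 = 7.48

7.48


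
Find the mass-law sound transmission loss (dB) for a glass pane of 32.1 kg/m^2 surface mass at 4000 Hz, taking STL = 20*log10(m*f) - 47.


Mass law: STL = 20 * log10(m * f) - 47
  m * f = 32.1 * 4000 = 128400
  log10(128400) = 5.10857
  STL = 20 * 5.10857 - 47 = 102.1714 - 47 = 55.2 dB

55.2 dB


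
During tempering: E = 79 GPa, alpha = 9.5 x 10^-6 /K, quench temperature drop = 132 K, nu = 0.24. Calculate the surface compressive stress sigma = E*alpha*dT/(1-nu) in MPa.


Tempering stress: sigma = E * alpha * dT / (1 - nu)
  E (MPa) = 79 * 1000 = 79000
  Numerator = 79000 * (9.5 x 10^-6) * 132 = 99.066
  Denominator = 1 - 0.24 = 0.76
  sigma = 99.066 / 0.76 = 130.3 MPa

130.3 MPa


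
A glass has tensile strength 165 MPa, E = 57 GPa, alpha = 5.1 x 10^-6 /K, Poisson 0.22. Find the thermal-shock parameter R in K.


Thermal shock resistance: R = sigma * (1 - nu) / (E * alpha)
  Numerator = 165 * (1 - 0.22) = 128.7
  Denominator = 57 * 1000 * (5.1 x 10^-6) = 0.2907
  R = 128.7 / 0.2907 = 442.7 K

442.7 K


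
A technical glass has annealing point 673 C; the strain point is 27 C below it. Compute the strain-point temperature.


Strain point = annealing point - difference:
  T_strain = 673 - 27 = 646 C

646 C


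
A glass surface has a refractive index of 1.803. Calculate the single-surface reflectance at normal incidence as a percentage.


Fresnel reflectance at normal incidence:
  R = ((n - 1)/(n + 1))^2
  (n - 1)/(n + 1) = (1.803 - 1)/(1.803 + 1) = 0.286479
  R = 0.286479^2 = 0.0820702
  R(%) = 0.0820702 * 100 = 8.207%

8.207%


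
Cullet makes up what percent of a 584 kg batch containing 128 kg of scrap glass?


Cullet ratio = (cullet mass / total batch mass) * 100
  Ratio = 128 / 584 * 100 = 21.92%

21.92%


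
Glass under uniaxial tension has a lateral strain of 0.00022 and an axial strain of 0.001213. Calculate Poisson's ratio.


Poisson's ratio: nu = lateral strain / axial strain
  nu = 0.00022 / 0.001213 = 0.1814

0.1814


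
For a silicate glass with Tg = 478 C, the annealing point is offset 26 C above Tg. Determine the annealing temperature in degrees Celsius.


The annealing temperature is Tg plus the offset:
  T_anneal = 478 + 26 = 504 C

504 C


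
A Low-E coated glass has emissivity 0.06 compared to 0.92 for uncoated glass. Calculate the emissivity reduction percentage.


Percentage reduction = (1 - coated/uncoated) * 100
  Ratio = 0.06 / 0.92 = 0.0652
  Reduction = (1 - 0.0652) * 100 = 93.5%

93.5%


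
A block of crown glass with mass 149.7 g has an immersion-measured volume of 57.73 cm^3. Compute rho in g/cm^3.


Use the definition of density:
  rho = mass / volume
  rho = 149.7 / 57.73 = 2.593 g/cm^3

2.593 g/cm^3


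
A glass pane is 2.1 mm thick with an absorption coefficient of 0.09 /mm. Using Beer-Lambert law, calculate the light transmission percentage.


Beer-Lambert law: T = exp(-alpha * thickness)
  exponent = -0.09 * 2.1 = -0.189
  T = exp(-0.189) = 0.8278
  Percentage = 0.8278 * 100 = 82.78%

82.78%


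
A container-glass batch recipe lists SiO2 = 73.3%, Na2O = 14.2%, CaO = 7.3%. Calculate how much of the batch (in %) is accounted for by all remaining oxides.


Sum the three major oxides:
  SiO2 + Na2O + CaO = 73.3 + 14.2 + 7.3 = 94.8%
Subtract from 100%:
  Others = 100 - 94.8 = 5.2%

5.2%


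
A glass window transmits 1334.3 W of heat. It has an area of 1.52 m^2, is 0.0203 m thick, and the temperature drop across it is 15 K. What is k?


Fourier's law rearranged: k = Q * t / (A * dT)
  Numerator = 1334.3 * 0.0203 = 27.08629
  Denominator = 1.52 * 15 = 22.8
  k = 27.08629 / 22.8 = 1.188 W/mK

1.188 W/mK


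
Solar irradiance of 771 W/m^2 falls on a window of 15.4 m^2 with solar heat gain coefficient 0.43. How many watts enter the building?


Solar heat gain: Q = Area * SHGC * Irradiance
  Q = 15.4 * 0.43 * 771 = 5105.6 W

5105.6 W


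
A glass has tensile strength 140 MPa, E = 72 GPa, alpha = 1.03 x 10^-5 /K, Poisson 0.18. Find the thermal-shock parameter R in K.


Thermal shock resistance: R = sigma * (1 - nu) / (E * alpha)
  Numerator = 140 * (1 - 0.18) = 114.8
  Denominator = 72 * 1000 * (1.03 x 10^-5) = 0.7416
  R = 114.8 / 0.7416 = 154.8 K

154.8 K


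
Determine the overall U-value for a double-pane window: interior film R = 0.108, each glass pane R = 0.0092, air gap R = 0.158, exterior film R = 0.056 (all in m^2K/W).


Total thermal resistance (series):
  R_total = R_in + R_glass + R_air + R_glass + R_out
  R_total = 0.108 + 0.0092 + 0.158 + 0.0092 + 0.056 = 0.3404 m^2K/W
U-value = 1 / R_total = 1 / 0.3404 = 2.938 W/m^2K

2.938 W/m^2K


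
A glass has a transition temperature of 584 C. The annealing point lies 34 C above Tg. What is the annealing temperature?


The annealing temperature is Tg plus the offset:
  T_anneal = 584 + 34 = 618 C

618 C


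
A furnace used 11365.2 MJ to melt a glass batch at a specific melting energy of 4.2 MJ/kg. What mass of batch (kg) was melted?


Rearrange E = m * s for m:
  m = E / s
  m = 11365.2 / 4.2 = 2706.0 kg

2706.0 kg


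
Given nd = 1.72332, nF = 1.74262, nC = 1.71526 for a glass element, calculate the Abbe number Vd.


Abbe number formula: Vd = (nd - 1) / (nF - nC)
  nd - 1 = 1.72332 - 1 = 0.72332
  nF - nC = 1.74262 - 1.71526 = 0.02736
  Vd = 0.72332 / 0.02736 = 26.44

26.44


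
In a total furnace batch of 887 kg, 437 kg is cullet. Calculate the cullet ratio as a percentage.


Cullet ratio = (cullet mass / total batch mass) * 100
  Ratio = 437 / 887 * 100 = 49.27%

49.27%


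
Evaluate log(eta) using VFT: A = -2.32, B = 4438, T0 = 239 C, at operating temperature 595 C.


VFT equation: log(eta) = A + B / (T - T0)
  T - T0 = 595 - 239 = 356
  B / (T - T0) = 4438 / 356 = 12.466
  log(eta) = -2.32 + 12.466 = 10.146

10.146


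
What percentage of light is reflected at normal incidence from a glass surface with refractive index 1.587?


Fresnel reflectance at normal incidence:
  R = ((n - 1)/(n + 1))^2
  (n - 1)/(n + 1) = (1.587 - 1)/(1.587 + 1) = 0.226904
  R = 0.226904^2 = 0.0514854
  R(%) = 0.0514854 * 100 = 5.149%

5.149%
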